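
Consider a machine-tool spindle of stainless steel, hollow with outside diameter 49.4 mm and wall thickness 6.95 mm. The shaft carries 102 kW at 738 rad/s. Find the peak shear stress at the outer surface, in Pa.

ω = 738 rad/s, so T = P/ω = 102×10³ / 738.0 = 138.2 N·m.
J = π(d_o⁴ − d_i⁴)/32 = π(0.0494⁴ − 0.0355⁴)/32 = 4.287×10^-7 m⁴.
τ_max = T·r/J = 138.2 × 0.0247 / 4.287×10^-7 = 7.962×10^6 Pa.

7.96e6 Pa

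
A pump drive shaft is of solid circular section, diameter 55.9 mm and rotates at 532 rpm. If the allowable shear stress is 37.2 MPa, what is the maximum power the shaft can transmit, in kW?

J = πd⁴/32 = π(0.0559)⁴/32 = 9.586×10^-7 m⁴.
T_max = τ_allow·J/r = 3.72×10^7 × 9.586×10^-7 / 0.0279 = 1276 N·m.
ω = 2π·532/60 = 55.71 rad/s, so P_max = T_max·ω = 7.108×10^4 W.

71.1 kW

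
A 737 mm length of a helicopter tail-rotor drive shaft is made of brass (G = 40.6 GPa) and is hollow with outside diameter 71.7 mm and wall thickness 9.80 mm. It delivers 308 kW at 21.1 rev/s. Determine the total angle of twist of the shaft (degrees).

1.29°

ω = 2π·21.1 = 132.6 rad/s, so T = P/ω = 308×10³ / 132.6 = 2323 N·m.
J = π(d_o⁴ − d_i⁴)/32 = π(0.0717⁴ − 0.0521⁴)/32 = 1.871×10^-6 m⁴.
θ = T·L/(G·J) = 2323 × 0.737 / (40.6×10⁹ × 1.871×10^-6) = 0.02254 rad.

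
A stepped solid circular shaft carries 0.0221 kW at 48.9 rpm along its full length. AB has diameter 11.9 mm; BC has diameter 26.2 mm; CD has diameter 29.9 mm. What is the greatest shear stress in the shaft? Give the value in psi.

ω = 2π·48.9/60 = 5.121 rad/s, so T = P/ω = 0.0221×10³ / 5.121 = 4.316 N·m.
Under the same torque, τ_max = 16T/(πd³) is largest where d is smallest — segment AB (d = 11.9 mm).
τ_max = 16·4.316/(π·(0.0119)³) = 1.304×10^7 Pa.

1890 psi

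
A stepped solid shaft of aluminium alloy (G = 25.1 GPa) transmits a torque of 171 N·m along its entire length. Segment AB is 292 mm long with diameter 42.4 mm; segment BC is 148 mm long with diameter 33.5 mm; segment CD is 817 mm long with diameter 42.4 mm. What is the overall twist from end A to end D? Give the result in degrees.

J_AB = π(0.0424)⁴/32 = 3.17×10^-7 m⁴; J_BC = π(0.0335)⁴/32 = 1.24×10^-7 m⁴; J_CD = π(0.0424)⁴/32 = 3.17×10^-7 m⁴.
θ = (T/G)·Σ L_i/J_i = (171.0/25.1×10⁹)·(0.292/3.17×10^-7 + 0.148/1.24×10^-7 + 0.817/3.17×10^-7) = 0.03197 rad.

1.83°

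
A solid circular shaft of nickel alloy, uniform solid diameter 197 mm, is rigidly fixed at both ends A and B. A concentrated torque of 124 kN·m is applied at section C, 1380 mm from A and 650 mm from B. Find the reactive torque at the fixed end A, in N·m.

With uniform GJ and both ends fixed, compatibility θ_AC = θ_CB gives T_A·a = T_B·b, together with T_A + T_B = T₀.
T_A = T₀·b/(a+b) = 124000·650/2030 = 39700 N·m; T_B = 84300 N·m.

39700 N·m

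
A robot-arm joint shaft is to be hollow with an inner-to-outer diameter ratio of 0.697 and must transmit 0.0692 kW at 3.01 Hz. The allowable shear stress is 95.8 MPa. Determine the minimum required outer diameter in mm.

6.34 mm

ω = 2π·3.01 = 18.91 rad/s, so T = P/ω = 0.0692×10³ / 18.91 = 3.659 N·m.
For a hollow shaft with d_i/d_o = 0.697: τ_max = 16T/(π d_o³ (1−k⁴)), so d_o = [16T/(π τ_allow (1−k⁴))]^(1/3) = [16·3.659/(π·9.58×10^7·0.7640)]^(1/3) = 0.006338 m.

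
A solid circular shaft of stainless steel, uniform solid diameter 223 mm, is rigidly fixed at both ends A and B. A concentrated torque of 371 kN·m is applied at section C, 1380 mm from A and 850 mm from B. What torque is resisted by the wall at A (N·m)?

141000 N·m

With uniform GJ and both ends fixed, compatibility θ_AC = θ_CB gives T_A·a = T_B·b, together with T_A + T_B = T₀.
T_A = T₀·b/(a+b) = 371000·850/2230 = 141400 N·m; T_B = 229600 N·m.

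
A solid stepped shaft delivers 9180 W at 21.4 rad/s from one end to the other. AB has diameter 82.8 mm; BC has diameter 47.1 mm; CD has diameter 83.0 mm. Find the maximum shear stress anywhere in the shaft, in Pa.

2.09e7 Pa

ω = 21.4 rad/s, so T = P/ω = 9180 / 21.40 = 429.0 N·m.
Under the same torque, τ_max = 16T/(πd³) is largest where d is smallest — segment BC (d = 47.1 mm).
τ_max = 16·429.0/(π·(0.0471)³) = 2.091×10^7 Pa.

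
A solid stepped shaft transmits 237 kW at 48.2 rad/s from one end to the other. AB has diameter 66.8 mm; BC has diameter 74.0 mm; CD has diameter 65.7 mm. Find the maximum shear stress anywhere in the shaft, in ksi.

ω = 48.2 rad/s, so T = P/ω = 237×10³ / 48.20 = 4917 N·m.
Under the same torque, τ_max = 16T/(πd³) is largest where d is smallest — segment CD (d = 65.7 mm).
τ_max = 16·4917/(π·(0.0657)³) = 8.830×10^7 Pa.

12.8 ksi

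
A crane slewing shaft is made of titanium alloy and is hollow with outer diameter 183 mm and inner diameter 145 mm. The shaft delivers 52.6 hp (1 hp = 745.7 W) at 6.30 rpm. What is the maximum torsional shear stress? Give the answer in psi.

ω = 2π·6.30/60 = 0.6597 rad/s, so T = P/ω = 52.6×745.7 / 0.6597 = 59450 N·m.
J = π(d_o⁴ − d_i⁴)/32 = π(0.183⁴ − 0.145⁴)/32 = 6.671×10^-5 m⁴.
τ_max = T·r/J = 59450 × 0.0915 / 6.671×10^-5 = 8.155×10^7 Pa.

11800 psi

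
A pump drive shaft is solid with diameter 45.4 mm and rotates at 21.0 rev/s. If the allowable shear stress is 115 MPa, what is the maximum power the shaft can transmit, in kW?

J = πd⁴/32 = π(0.0454)⁴/32 = 4.171×10^-7 m⁴.
T_max = τ_allow·J/r = 1.15×10^8 × 4.171×10^-7 / 0.0227 = 2113 N·m.
ω = 2π·21.0 = 131.9 rad/s, so P_max = T_max·ω = 2.788×10^5 W.

279 kW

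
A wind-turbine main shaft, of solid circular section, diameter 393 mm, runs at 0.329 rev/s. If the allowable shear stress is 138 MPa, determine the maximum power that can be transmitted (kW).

J = πd⁴/32 = π(0.393)⁴/32 = 2.342×10^-3 m⁴.
T_max = τ_allow·J/r = 1.38×10^8 × 2.342×10^-3 / 0.197 = 1.645e6 N·m.
ω = 2π·0.329 = 2.067 rad/s, so P_max = T_max·ω = 3.400×10^6 W.

3400 kW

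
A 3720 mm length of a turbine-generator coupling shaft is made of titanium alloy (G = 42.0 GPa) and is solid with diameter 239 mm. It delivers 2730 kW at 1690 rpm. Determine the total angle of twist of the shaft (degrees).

ω = 2π·1690/60 = 177.0 rad/s, so T = P/ω = 2730×10³ / 177.0 = 15430 N·m.
J = πd⁴/32 = π(0.239)⁴/32 = 3.203×10^-4 m⁴.
θ = T·L/(G·J) = 15430 × 3.72 / (42.0×10⁹ × 3.203×10^-4) = 4.265×10^-3 rad.

0.244°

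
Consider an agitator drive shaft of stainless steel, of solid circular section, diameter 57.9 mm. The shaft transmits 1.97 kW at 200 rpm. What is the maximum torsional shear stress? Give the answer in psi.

358 psi

ω = 2π·200/60 = 20.94 rad/s, so T = P/ω = 1.97×10³ / 20.94 = 94.06 N·m.
J = πd⁴/32 = π(0.0579)⁴/32 = 1.103×10^-6 m⁴.
τ_max = T·r/J = 94.06 × 0.0290 / 1.103×10^-6 = 2.468×10^6 Pa.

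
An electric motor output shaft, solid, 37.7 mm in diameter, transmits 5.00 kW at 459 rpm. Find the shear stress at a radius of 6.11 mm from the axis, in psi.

ω = 2π·459/60 = 48.07 rad/s, so T = P/ω = 5.00×10³ / 48.07 = 104.0 N·m.
J = πd⁴/32 = π(0.0377)⁴/32 = 1.983×10^-7 m⁴.
Shear stress varies linearly with radius: τ = T·r/J = 104.0 × 0.00611 / 1.983×10^-7 = 3.205×10^6 Pa.

465 psi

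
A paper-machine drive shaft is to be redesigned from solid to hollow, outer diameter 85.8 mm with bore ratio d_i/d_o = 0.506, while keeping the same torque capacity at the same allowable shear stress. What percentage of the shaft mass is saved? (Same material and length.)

22.2 %

Equal τ_max and T ⇒ the solid shaft needs d_s³ = d_o³(1−k⁴), so d_s = 85.8·(1−0.506⁴)^(1/3) = 83.88 mm.
Area ratio A_h/A_s = d_o²(1−k²)/d_s² = (1−k²)/(1−k⁴)^(2/3) = 0.7784.
Mass saving = 1 − 0.7784 = 22.2 %.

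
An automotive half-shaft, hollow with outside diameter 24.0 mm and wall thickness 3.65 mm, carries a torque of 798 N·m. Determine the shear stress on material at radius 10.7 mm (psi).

J = π(d_o⁴ − d_i⁴)/32 = π(0.0240⁴ − 0.0167⁴)/32 = 2.494×10^-8 m⁴.
Shear stress varies linearly with radius: τ = T·r/J = 798.0 × 0.0107 / 2.494×10^-8 = 3.424×10^8 Pa.

49700 psi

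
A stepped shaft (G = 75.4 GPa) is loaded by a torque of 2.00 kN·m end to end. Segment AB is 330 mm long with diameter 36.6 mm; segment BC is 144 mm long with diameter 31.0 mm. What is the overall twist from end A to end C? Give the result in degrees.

J_AB = π(0.0366)⁴/32 = 1.76×10^-7 m⁴; J_BC = π(0.0310)⁴/32 = 9.07×10^-8 m⁴.
θ = (T/G)·Σ L_i/J_i = (2000/75.4×10⁹)·(0.330/1.76×10^-7 + 0.144/9.07×10^-8) = 0.09182 rad.

5.26°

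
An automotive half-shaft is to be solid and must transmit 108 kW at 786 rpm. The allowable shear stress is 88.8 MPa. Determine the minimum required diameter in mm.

ω = 2π·786/60 = 82.31 rad/s, so T = P/ω = 108×10³ / 82.31 = 1312 N·m.
For a solid shaft τ_max = 16T/(πd³), so d = (16T/(π τ_allow))^(1/3) = (16·1312/(π·8.88×10^7))^(1/3) = 0.04222 m.

42.2 mm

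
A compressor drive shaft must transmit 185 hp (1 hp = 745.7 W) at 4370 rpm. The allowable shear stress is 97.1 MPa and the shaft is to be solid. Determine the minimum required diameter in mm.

25.1 mm

ω = 2π·4370/60 = 457.6 rad/s, so T = P/ω = 185×745.7 / 457.6 = 301.5 N·m.
For a solid shaft τ_max = 16T/(πd³), so d = (16T/(π τ_allow))^(1/3) = (16·301.5/(π·9.71×10^7))^(1/3) = 0.02510 m.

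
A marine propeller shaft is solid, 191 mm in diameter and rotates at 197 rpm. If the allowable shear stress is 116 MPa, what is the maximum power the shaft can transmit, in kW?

J = πd⁴/32 = π(0.191)⁴/32 = 1.307×10^-4 m⁴.
T_max = τ_allow·J/r = 1.16×10^8 × 1.307×10^-4 / 0.0955 = 158700 N·m.
ω = 2π·197/60 = 20.63 rad/s, so P_max = T_max·ω = 3.274×10^6 W.

3270 kW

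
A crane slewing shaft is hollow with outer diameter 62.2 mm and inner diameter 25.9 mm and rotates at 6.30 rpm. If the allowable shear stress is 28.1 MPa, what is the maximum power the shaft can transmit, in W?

J = π(d_o⁴ − d_i⁴)/32 = π(0.0622⁴ − 0.0259⁴)/32 = 1.425×10^-6 m⁴.
T_max = τ_allow·J/r = 2.81×10^7 × 1.425×10^-6 / 0.0311 = 1288 N·m.
ω = 2π·6.30/60 = 0.6597 rad/s, so P_max = T_max·ω = 849.6 W.

850 W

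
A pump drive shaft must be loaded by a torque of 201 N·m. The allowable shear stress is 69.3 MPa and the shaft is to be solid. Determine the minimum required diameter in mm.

24.5 mm

For a solid shaft τ_max = 16T/(πd³), so d = (16T/(π τ_allow))^(1/3) = (16·201.0/(π·6.93×10^7))^(1/3) = 0.02454 m.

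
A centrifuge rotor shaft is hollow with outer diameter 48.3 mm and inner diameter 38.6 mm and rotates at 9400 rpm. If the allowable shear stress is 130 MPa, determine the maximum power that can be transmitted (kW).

J = π(d_o⁴ − d_i⁴)/32 = π(0.0483⁴ − 0.0386⁴)/32 = 3.164×10^-7 m⁴.
T_max = τ_allow·J/r = 1.30×10^8 × 3.164×10^-7 / 0.0241 = 1703 N·m.
ω = 2π·9400/60 = 984.4 rad/s, so P_max = T_max·ω = 1.676×10^6 W.

1680 kW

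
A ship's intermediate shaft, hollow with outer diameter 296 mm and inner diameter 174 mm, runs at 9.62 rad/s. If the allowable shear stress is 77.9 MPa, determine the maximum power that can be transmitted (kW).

3360 kW

J = π(d_o⁴ − d_i⁴)/32 = π(0.296⁴ − 0.174⁴)/32 = 6.637×10^-4 m⁴.
T_max = τ_allow·J/r = 7.79×10^7 × 6.637×10^-4 / 0.148 = 349300 N·m.
ω = 9.62 rad/s, so P_max = T_max·ω = 3.360×10^6 W.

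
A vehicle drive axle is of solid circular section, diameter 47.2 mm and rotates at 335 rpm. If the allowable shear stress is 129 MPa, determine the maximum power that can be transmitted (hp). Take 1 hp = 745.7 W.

125 hp

J = πd⁴/32 = π(0.0472)⁴/32 = 4.873×10^-7 m⁴.
T_max = τ_allow·J/r = 1.29×10^8 × 4.873×10^-7 / 0.0236 = 2663 N·m.
ω = 2π·335/60 = 35.08 rad/s, so P_max = T_max·ω = 9.344×10^4 W.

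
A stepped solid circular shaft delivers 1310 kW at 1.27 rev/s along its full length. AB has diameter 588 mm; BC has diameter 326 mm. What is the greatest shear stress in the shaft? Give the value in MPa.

ω = 2π·1.27 = 7.980 rad/s, so T = P/ω = 1310×10³ / 7.980 = 164200 N·m.
Under the same torque, τ_max = 16T/(πd³) is largest where d is smallest — segment BC (d = 326 mm).
τ_max = 16·164200/(π·(0.326)³) = 2.413×10^7 Pa.

24.1 MPa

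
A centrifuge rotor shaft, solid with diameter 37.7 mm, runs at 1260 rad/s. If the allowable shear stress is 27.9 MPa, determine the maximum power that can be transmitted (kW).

370 kW

J = πd⁴/32 = π(0.0377)⁴/32 = 1.983×10^-7 m⁴.
T_max = τ_allow·J/r = 2.79×10^7 × 1.983×10^-7 / 0.0189 = 293.5 N·m.
ω = 1260 rad/s, so P_max = T_max·ω = 3.699×10^5 W.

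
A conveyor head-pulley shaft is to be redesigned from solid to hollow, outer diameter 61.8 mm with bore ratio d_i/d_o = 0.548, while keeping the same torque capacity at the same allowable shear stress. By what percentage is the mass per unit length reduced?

25.5 %

Equal τ_max and T ⇒ the solid shaft needs d_s³ = d_o³(1−k⁴), so d_s = 61.8·(1−0.548⁴)^(1/3) = 59.88 mm.
Area ratio A_h/A_s = d_o²(1−k²)/d_s² = (1−k²)/(1−k⁴)^(2/3) = 0.7452.
Mass saving = 1 − 0.7452 = 25.5 %.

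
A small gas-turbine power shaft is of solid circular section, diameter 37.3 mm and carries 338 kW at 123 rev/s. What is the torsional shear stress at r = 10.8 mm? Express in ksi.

3.60 ksi

ω = 2π·123 = 772.8 rad/s, so T = P/ω = 338×10³ / 772.8 = 437.4 N·m.
J = πd⁴/32 = π(0.0373)⁴/32 = 1.900×10^-7 m⁴.
Shear stress varies linearly with radius: τ = T·r/J = 437.4 × 0.0108 / 1.900×10^-7 = 2.486×10^7 Pa.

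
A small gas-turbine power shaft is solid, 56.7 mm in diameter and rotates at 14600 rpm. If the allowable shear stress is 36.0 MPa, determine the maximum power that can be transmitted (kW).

J = πd⁴/32 = π(0.0567)⁴/32 = 1.015×10^-6 m⁴.
T_max = τ_allow·J/r = 3.60×10^7 × 1.015×10^-6 / 0.0284 = 1288 N·m.
ω = 2π·14600/60 = 1529 rad/s, so P_max = T_max·ω = 1.970×10^6 W.

1970 kW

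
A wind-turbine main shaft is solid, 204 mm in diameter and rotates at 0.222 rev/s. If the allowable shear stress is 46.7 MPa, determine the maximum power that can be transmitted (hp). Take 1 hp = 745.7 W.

J = πd⁴/32 = π(0.204)⁴/32 = 1.700×10^-4 m⁴.
T_max = τ_allow·J/r = 4.67×10^7 × 1.700×10^-4 / 0.102 = 77850 N·m.
ω = 2π·0.222 = 1.395 rad/s, so P_max = T_max·ω = 1.086×10^5 W.

146 hp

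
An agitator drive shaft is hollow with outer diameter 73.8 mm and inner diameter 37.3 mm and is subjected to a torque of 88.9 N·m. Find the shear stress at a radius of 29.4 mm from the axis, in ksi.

0.139 ksi

J = π(d_o⁴ − d_i⁴)/32 = π(0.0738⁴ − 0.0373⁴)/32 = 2.722×10^-6 m⁴.
Shear stress varies linearly with radius: τ = T·r/J = 88.90 × 0.0294 / 2.722×10^-6 = 9.601×10^5 Pa.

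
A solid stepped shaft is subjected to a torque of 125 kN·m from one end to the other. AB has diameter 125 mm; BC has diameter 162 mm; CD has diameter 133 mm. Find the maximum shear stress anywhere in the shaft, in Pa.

3.26e8 Pa

Under the same torque, τ_max = 16T/(πd³) is largest where d is smallest — segment AB (d = 125 mm).
τ_max = 16·125000/(π·(0.125)³) = 3.259×10^8 Pa.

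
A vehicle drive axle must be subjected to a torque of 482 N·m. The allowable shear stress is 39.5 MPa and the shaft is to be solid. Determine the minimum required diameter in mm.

39.6 mm

For a solid shaft τ_max = 16T/(πd³), so d = (16T/(π τ_allow))^(1/3) = (16·482.0/(π·3.95×10^7))^(1/3) = 0.03961 m.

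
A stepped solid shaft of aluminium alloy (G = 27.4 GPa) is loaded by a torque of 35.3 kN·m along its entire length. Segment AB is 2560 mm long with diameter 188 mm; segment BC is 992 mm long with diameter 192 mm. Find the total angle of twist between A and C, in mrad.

36.5 mrad

J_AB = π(0.188)⁴/32 = 1.23×10^-4 m⁴; J_BC = π(0.192)⁴/32 = 1.33×10^-4 m⁴.
θ = (T/G)·Σ L_i/J_i = (35300/27.4×10⁹)·(2.56/1.23×10^-4 + 0.992/1.33×10^-4) = 0.03647 rad.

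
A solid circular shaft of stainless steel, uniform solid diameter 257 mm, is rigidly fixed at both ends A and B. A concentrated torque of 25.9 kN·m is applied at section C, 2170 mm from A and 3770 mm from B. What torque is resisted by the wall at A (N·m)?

With uniform GJ and both ends fixed, compatibility θ_AC = θ_CB gives T_A·a = T_B·b, together with T_A + T_B = T₀.
T_A = T₀·b/(a+b) = 25900·3770/5940 = 16440 N·m; T_B = 9462 N·m.

16400 N·m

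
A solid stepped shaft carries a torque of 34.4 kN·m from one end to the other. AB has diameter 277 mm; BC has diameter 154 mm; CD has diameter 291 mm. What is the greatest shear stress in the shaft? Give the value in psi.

6960 psi

Under the same torque, τ_max = 16T/(πd³) is largest where d is smallest — segment BC (d = 154 mm).
τ_max = 16·34400/(π·(0.154)³) = 4.797×10^7 Pa.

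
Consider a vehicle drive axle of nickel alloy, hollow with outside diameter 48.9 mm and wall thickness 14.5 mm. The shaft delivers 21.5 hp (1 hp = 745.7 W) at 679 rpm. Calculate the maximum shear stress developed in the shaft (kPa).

ω = 2π·679/60 = 71.10 rad/s, so T = P/ω = 21.5×745.7 / 71.10 = 225.5 N·m.
J = π(d_o⁴ − d_i⁴)/32 = π(0.0489⁴ − 0.0199⁴)/32 = 5.460×10^-7 m⁴.
τ_max = T·r/J = 225.5 × 0.0244 / 5.460×10^-7 = 1.010×10^7 Pa.

10100 kPa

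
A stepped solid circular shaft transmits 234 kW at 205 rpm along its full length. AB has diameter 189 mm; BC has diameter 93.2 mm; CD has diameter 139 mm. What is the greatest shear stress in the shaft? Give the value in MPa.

ω = 2π·205/60 = 21.47 rad/s, so T = P/ω = 234×10³ / 21.47 = 10900 N·m.
Under the same torque, τ_max = 16T/(πd³) is largest where d is smallest — segment BC (d = 93.2 mm).
τ_max = 16·10900/(π·(0.0932)³) = 6.857×10^7 Pa.

68.6 MPa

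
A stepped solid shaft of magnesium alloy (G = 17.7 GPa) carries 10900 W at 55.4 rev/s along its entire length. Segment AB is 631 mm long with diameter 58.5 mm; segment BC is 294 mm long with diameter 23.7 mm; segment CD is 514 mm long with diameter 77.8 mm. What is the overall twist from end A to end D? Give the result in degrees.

ω = 2π·55.4 = 348.1 rad/s, so T = P/ω = 10900 / 348.1 = 31.31 N·m.
J_AB = π(0.0585)⁴/32 = 1.15×10^-6 m⁴; J_BC = π(0.0237)⁴/32 = 3.10×10^-8 m⁴; J_CD = π(0.0778)⁴/32 = 3.60×10^-6 m⁴.
θ = (T/G)·Σ L_i/J_i = (31.31/17.7×10⁹)·(0.631/1.15×10^-6 + 0.294/3.10×10^-8 + 0.514/3.60×10^-6) = 0.01802 rad.

1.03°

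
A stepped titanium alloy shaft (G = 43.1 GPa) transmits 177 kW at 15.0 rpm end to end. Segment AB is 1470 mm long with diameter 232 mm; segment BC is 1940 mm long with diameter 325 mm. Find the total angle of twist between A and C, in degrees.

ω = 2π·15.0/60 = 1.571 rad/s, so T = P/ω = 177×10³ / 1.571 = 112700 N·m.
J_AB = π(0.232)⁴/32 = 2.84×10^-4 m⁴; J_BC = π(0.325)⁴/32 = 1.10×10^-3 m⁴.
θ = (T/G)·Σ L_i/J_i = (112700/43.1×10⁹)·(1.47/2.84×10^-4 + 1.94/1.10×10^-3) = 0.01814 rad.

1.04°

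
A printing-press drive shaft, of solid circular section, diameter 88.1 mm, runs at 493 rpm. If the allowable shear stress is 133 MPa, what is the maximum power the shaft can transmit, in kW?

922 kW

J = πd⁴/32 = π(0.0881)⁴/32 = 5.914×10^-6 m⁴.
T_max = τ_allow·J/r = 1.33×10^8 × 5.914×10^-6 / 0.0440 = 17860 N·m.
ω = 2π·493/60 = 51.63 rad/s, so P_max = T_max·ω = 9.219×10^5 W.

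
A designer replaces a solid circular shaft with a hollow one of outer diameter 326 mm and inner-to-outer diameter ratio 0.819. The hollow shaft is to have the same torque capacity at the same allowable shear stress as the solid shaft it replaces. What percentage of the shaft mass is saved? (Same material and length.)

51.0 %

Equal τ_max and T ⇒ the solid shaft needs d_s³ = d_o³(1−k⁴), so d_s = 326·(1−0.819⁴)^(1/3) = 267.1 mm.
Area ratio A_h/A_s = d_o²(1−k²)/d_s² = (1−k²)/(1−k⁴)^(2/3) = 0.4904.
Mass saving = 1 − 0.4904 = 51.0 %.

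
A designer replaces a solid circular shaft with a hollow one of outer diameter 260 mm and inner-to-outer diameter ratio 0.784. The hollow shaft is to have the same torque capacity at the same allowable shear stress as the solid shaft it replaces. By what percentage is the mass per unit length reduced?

47.1 %

Equal τ_max and T ⇒ the solid shaft needs d_s³ = d_o³(1−k⁴), so d_s = 260·(1−0.784⁴)^(1/3) = 222.0 mm.
Area ratio A_h/A_s = d_o²(1−k²)/d_s² = (1−k²)/(1−k⁴)^(2/3) = 0.5287.
Mass saving = 1 − 0.5287 = 47.1 %.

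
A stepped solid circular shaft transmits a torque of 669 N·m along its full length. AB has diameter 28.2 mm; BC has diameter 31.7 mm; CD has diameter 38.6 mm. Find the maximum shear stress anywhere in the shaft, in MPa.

152 MPa

Under the same torque, τ_max = 16T/(πd³) is largest where d is smallest — segment AB (d = 28.2 mm).
τ_max = 16·669.0/(π·(0.0282)³) = 1.519×10^8 Pa.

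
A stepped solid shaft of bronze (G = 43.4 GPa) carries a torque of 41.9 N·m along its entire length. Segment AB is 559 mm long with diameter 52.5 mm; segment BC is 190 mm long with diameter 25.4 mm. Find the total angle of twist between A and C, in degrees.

J_AB = π(0.0525)⁴/32 = 7.46×10^-7 m⁴; J_BC = π(0.0254)⁴/32 = 4.09×10^-8 m⁴.
θ = (T/G)·Σ L_i/J_i = (41.90/43.4×10⁹)·(0.559/7.46×10^-7 + 0.190/4.09×10^-8) = 5.213×10^-3 rad.

0.299°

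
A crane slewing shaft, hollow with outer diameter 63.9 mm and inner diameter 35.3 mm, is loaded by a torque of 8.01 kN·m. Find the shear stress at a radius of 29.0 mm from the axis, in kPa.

J = π(d_o⁴ − d_i⁴)/32 = π(0.0639⁴ − 0.0353⁴)/32 = 1.484×10^-6 m⁴.
Shear stress varies linearly with radius: τ = T·r/J = 8010 × 0.0290 / 1.484×10^-6 = 1.565×10^8 Pa.

156000 kPa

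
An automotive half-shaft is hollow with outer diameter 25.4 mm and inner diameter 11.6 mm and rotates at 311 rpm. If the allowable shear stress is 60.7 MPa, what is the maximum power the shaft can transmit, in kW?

6.08 kW

J = π(d_o⁴ − d_i⁴)/32 = π(0.0254⁴ − 0.0116⁴)/32 = 3.909×10^-8 m⁴.
T_max = τ_allow·J/r = 6.07×10^7 × 3.909×10^-8 / 0.0127 = 186.8 N·m.
ω = 2π·311/60 = 32.57 rad/s, so P_max = T_max·ω = 6084 W.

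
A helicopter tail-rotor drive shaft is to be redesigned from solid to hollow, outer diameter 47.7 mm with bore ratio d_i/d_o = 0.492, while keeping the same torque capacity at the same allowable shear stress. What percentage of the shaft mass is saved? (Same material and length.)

Equal τ_max and T ⇒ the solid shaft needs d_s³ = d_o³(1−k⁴), so d_s = 47.7·(1−0.492⁴)^(1/3) = 46.75 mm.
Area ratio A_h/A_s = d_o²(1−k²)/d_s² = (1−k²)/(1−k⁴)^(2/3) = 0.7891.
Mass saving = 1 − 0.7891 = 21.1 %.

21.1 %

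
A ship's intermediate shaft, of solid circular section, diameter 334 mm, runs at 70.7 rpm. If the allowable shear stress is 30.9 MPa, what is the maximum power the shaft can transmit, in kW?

J = πd⁴/32 = π(0.334)⁴/32 = 1.222×10^-3 m⁴.
T_max = τ_allow·J/r = 3.09×10^7 × 1.222×10^-3 / 0.167 = 226100 N·m.
ω = 2π·70.7/60 = 7.404 rad/s, so P_max = T_max·ω = 1.674×10^6 W.

1670 kW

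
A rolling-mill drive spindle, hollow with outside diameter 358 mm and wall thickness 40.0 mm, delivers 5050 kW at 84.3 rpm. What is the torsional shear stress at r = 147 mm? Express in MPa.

ω = 2π·84.3/60 = 8.828 rad/s, so T = P/ω = 5050×10³ / 8.828 = 572100 N·m.
J = π(d_o⁴ − d_i⁴)/32 = π(0.358⁴ − 0.278⁴)/32 = 1.026×10^-3 m⁴.
Shear stress varies linearly with radius: τ = T·r/J = 572100 × 0.147 / 1.026×10^-3 = 8.194×10^7 Pa.

81.9 MPa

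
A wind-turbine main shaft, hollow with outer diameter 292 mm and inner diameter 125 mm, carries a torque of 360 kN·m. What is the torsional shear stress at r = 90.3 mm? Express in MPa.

J = π(d_o⁴ − d_i⁴)/32 = π(0.292⁴ − 0.125⁴)/32 = 6.898×10^-4 m⁴.
Shear stress varies linearly with radius: τ = T·r/J = 360000 × 0.0903 / 6.898×10^-4 = 4.713×10^7 Pa.

47.1 MPa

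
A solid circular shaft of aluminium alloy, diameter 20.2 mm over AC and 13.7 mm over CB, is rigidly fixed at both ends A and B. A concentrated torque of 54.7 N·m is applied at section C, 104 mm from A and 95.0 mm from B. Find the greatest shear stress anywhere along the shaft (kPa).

27400 kPa

Compatibility: T_A·a/J_AC = T_B·b/J_CB with T_A + T_B = T₀.
J_AC = 1.63×10^-8 m⁴, J_CB = 3.46×10^-9 m⁴, so T_A = T₀·(J_AC/a)/((J_AC/a)+(J_CB/b)) = 44.41 N·m, T_B = 10.29 N·m.
τ in each portion: τ_AC = 2.74×10^7 Pa, τ_CB = 2.04×10^7 Pa; maximum is in AC.
τ_max = T_AC·r/J = 44.41·0.0101/1.63×10^-8 = 2.744×10^7 Pa.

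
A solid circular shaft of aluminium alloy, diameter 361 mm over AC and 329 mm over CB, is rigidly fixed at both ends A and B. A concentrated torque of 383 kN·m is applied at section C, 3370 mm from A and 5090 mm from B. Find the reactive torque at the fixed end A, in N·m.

263000 N·m

Compatibility: T_A·a/J_AC = T_B·b/J_CB with T_A + T_B = T₀.
J_AC = 1.67×10^-3 m⁴, J_CB = 1.15×10^-3 m⁴, so T_A = T₀·(J_AC/a)/((J_AC/a)+(J_CB/b)) = 262900 N·m, T_B = 120100 N·m.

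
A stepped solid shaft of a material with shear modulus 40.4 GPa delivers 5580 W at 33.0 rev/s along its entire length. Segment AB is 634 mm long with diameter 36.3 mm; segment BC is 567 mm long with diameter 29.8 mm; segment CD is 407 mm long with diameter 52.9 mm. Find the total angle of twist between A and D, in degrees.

ω = 2π·33.0 = 207.3 rad/s, so T = P/ω = 5580 / 207.3 = 26.91 N·m.
J_AB = π(0.0363)⁴/32 = 1.70×10^-7 m⁴; J_BC = π(0.0298)⁴/32 = 7.74×10^-8 m⁴; J_CD = π(0.0529)⁴/32 = 7.69×10^-7 m⁴.
θ = (T/G)·Σ L_i/J_i = (26.91/40.4×10⁹)·(0.634/1.70×10^-7 + 0.567/7.74×10^-8 + 0.407/7.69×10^-7) = 7.709×10^-3 rad.

0.442°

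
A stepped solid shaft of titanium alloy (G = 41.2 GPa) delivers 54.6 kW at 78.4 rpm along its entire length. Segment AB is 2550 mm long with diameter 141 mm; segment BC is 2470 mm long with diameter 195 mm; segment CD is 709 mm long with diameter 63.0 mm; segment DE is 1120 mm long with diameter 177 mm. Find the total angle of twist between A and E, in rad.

0.0893 rad

ω = 2π·78.4/60 = 8.210 rad/s, so T = P/ω = 54.6×10³ / 8.210 = 6650 N·m.
J_AB = π(0.141)⁴/32 = 3.88×10^-5 m⁴; J_BC = π(0.195)⁴/32 = 1.42×10^-4 m⁴; J_CD = π(0.0630)⁴/32 = 1.55×10^-6 m⁴; J_DE = π(0.177)⁴/32 = 9.64×10^-5 m⁴.
θ = (T/G)·Σ L_i/J_i = (6650/41.2×10⁹)·(2.55/3.88×10^-5 + 2.47/1.42×10^-4 + 0.709/1.55×10^-6 + 1.12/9.64×10^-5) = 0.08929 rad.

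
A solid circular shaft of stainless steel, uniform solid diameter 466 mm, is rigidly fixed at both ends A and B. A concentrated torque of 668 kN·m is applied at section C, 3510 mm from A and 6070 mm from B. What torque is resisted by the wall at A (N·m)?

With uniform GJ and both ends fixed, compatibility θ_AC = θ_CB gives T_A·a = T_B·b, together with T_A + T_B = T₀.
T_A = T₀·b/(a+b) = 668000·6070/9580 = 423300 N·m; T_B = 244700 N·m.

423000 N·m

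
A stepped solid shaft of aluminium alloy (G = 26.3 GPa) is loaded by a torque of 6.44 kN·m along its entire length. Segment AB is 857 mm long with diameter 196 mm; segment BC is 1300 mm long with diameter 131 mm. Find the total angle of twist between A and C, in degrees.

J_AB = π(0.196)⁴/32 = 1.45×10^-4 m⁴; J_BC = π(0.131)⁴/32 = 2.89×10^-5 m⁴.
θ = (T/G)·Σ L_i/J_i = (6440/26.3×10⁹)·(0.857/1.45×10^-4 + 1.30/2.89×10^-5) = 0.01246 rad.

0.714°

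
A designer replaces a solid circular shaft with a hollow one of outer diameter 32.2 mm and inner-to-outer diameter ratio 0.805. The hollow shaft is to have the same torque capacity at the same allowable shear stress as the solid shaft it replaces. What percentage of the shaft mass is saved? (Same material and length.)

Equal τ_max and T ⇒ the solid shaft needs d_s³ = d_o³(1−k⁴), so d_s = 32.2·(1−0.805⁴)^(1/3) = 26.85 mm.
Area ratio A_h/A_s = d_o²(1−k²)/d_s² = (1−k²)/(1−k⁴)^(2/3) = 0.5061.
Mass saving = 1 − 0.5061 = 49.4 %.

49.4 %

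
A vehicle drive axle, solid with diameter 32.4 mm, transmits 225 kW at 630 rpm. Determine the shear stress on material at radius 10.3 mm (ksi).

ω = 2π·630/60 = 65.97 rad/s, so T = P/ω = 225×10³ / 65.97 = 3410 N·m.
J = πd⁴/32 = π(0.0324)⁴/32 = 1.082×10^-7 m⁴.
Shear stress varies linearly with radius: τ = T·r/J = 3410 × 0.0103 / 1.082×10^-7 = 3.247×10^8 Pa.

47.1 ksi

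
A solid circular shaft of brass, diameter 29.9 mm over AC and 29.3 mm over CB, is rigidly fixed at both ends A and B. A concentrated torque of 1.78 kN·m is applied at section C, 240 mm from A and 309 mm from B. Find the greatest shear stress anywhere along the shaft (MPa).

198 MPa

Compatibility: T_A·a/J_AC = T_B·b/J_CB with T_A + T_B = T₀.
J_AC = 7.85×10^-8 m⁴, J_CB = 7.24×10^-8 m⁴, so T_A = T₀·(J_AC/a)/((J_AC/a)+(J_CB/b)) = 1037 N·m, T_B = 742.8 N·m.
τ in each portion: τ_AC = 1.98×10^8 Pa, τ_CB = 1.50×10^8 Pa; maximum is in AC.
τ_max = T_AC·r/J = 1037·0.0149/7.85×10^-8 = 1.976×10^8 Pa.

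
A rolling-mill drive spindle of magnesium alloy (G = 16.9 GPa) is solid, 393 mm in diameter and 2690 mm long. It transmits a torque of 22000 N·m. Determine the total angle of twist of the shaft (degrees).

0.0857°

J = πd⁴/32 = π(0.393)⁴/32 = 2.342×10^-3 m⁴.
θ = T·L/(G·J) = 22000 × 2.69 / (16.9×10⁹ × 2.342×10^-3) = 1.495×10^-3 rad.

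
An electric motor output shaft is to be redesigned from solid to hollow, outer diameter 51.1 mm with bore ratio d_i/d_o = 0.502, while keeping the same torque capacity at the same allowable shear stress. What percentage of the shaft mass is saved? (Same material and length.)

21.9 %

Equal τ_max and T ⇒ the solid shaft needs d_s³ = d_o³(1−k⁴), so d_s = 51.1·(1−0.502⁴)^(1/3) = 49.99 mm.
Area ratio A_h/A_s = d_o²(1−k²)/d_s² = (1−k²)/(1−k⁴)^(2/3) = 0.7814.
Mass saving = 1 − 0.7814 = 21.9 %.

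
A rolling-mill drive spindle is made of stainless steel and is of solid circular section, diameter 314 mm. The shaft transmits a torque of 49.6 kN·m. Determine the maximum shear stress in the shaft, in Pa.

J = πd⁴/32 = π(0.314)⁴/32 = 9.544×10^-4 m⁴.
τ_max = T·r/J = 49600 × 0.157 / 9.544×10^-4 = 8.159×10^6 Pa.

8.16e6 Pa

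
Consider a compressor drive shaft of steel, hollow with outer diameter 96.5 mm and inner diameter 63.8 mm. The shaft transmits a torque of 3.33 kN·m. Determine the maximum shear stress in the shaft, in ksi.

J = π(d_o⁴ − d_i⁴)/32 = π(0.0965⁴ − 0.0638⁴)/32 = 6.887×10^-6 m⁴.
τ_max = T·r/J = 3330 × 0.0483 / 6.887×10^-6 = 2.333×10^7 Pa.

3.38 ksi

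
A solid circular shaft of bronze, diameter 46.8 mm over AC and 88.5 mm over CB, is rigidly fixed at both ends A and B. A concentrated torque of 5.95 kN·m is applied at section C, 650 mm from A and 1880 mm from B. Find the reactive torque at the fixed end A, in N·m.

Compatibility: T_A·a/J_AC = T_B·b/J_CB with T_A + T_B = T₀.
J_AC = 4.71×10^-7 m⁴, J_CB = 6.02×10^-6 m⁴, so T_A = T₀·(J_AC/a)/((J_AC/a)+(J_CB/b)) = 1098 N·m, T_B = 4852 N·m.

1100 N·m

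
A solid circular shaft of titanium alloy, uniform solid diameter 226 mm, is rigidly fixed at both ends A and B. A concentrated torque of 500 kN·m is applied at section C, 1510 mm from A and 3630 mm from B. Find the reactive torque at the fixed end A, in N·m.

353000 N·m

With uniform GJ and both ends fixed, compatibility θ_AC = θ_CB gives T_A·a = T_B·b, together with T_A + T_B = T₀.
T_A = T₀·b/(a+b) = 500000·3630/5140 = 353100 N·m; T_B = 146900 N·m.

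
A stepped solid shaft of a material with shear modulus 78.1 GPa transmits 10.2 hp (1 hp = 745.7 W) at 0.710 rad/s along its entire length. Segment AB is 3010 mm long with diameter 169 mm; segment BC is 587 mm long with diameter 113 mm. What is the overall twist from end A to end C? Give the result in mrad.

10.2 mrad

ω = 0.710 rad/s, so T = P/ω = 10.2×745.7 / 0.7100 = 10710 N·m.
J_AB = π(0.169)⁴/32 = 8.01×10^-5 m⁴; J_BC = π(0.113)⁴/32 = 1.60×10^-5 m⁴.
θ = (T/G)·Σ L_i/J_i = (10710/78.1×10⁹)·(3.01/8.01×10^-5 + 0.587/1.60×10^-5) = 0.01019 rad.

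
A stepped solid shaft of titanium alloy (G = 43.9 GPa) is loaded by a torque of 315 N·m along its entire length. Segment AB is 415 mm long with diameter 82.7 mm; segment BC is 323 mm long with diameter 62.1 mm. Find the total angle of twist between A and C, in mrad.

2.24 mrad

J_AB = π(0.0827)⁴/32 = 4.59×10^-6 m⁴; J_BC = π(0.0621)⁴/32 = 1.46×10^-6 m⁴.
θ = (T/G)·Σ L_i/J_i = (315.0/43.9×10⁹)·(0.415/4.59×10^-6 + 0.323/1.46×10^-6) = 2.236×10^-3 rad.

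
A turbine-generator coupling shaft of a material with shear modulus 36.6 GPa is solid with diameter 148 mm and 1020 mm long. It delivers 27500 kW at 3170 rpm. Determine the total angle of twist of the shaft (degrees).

ω = 2π·3170/60 = 332.0 rad/s, so T = P/ω = 27500×10³ / 332.0 = 82840 N·m.
J = πd⁴/32 = π(0.148)⁴/32 = 4.710×10^-5 m⁴.
θ = T·L/(G·J) = 82840 × 1.02 / (36.6×10⁹ × 4.710×10^-5) = 0.04901 rad.

2.81°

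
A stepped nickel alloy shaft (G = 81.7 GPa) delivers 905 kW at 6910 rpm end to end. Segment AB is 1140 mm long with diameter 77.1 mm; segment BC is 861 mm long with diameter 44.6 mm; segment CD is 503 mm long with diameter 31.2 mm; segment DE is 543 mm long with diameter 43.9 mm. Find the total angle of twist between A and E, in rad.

ω = 2π·6910/60 = 723.6 rad/s, so T = P/ω = 905×10³ / 723.6 = 1251 N·m.
J_AB = π(0.0771)⁴/32 = 3.47×10^-6 m⁴; J_BC = π(0.0446)⁴/32 = 3.88×10^-7 m⁴; J_CD = π(0.0312)⁴/32 = 9.30×10^-8 m⁴; J_DE = π(0.0439)⁴/32 = 3.65×10^-7 m⁴.
θ = (T/G)·Σ L_i/J_i = (1251/81.7×10⁹)·(1.14/3.47×10^-6 + 0.861/3.88×10^-7 + 0.503/9.30×10^-8 + 0.543/3.65×10^-7) = 0.1445 rad.

0.145 rad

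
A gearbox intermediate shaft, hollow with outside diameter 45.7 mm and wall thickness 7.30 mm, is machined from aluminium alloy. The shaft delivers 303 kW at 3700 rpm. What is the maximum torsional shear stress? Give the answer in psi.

7700 psi

ω = 2π·3700/60 = 387.5 rad/s, so T = P/ω = 303×10³ / 387.5 = 782.0 N·m.
J = π(d_o⁴ − d_i⁴)/32 = π(0.0457⁴ − 0.0311⁴)/32 = 3.364×10^-7 m⁴.
τ_max = T·r/J = 782.0 × 0.0229 / 3.364×10^-7 = 5.312×10^7 Pa.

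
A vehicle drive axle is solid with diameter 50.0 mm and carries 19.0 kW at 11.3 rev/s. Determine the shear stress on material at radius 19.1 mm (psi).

ω = 2π·11.3 = 71.00 rad/s, so T = P/ω = 19.0×10³ / 71.00 = 267.6 N·m.
J = πd⁴/32 = π(0.0500)⁴/32 = 6.136×10^-7 m⁴.
Shear stress varies linearly with radius: τ = T·r/J = 267.6 × 0.0191 / 6.136×10^-7 = 8.330×10^6 Pa.

1210 psi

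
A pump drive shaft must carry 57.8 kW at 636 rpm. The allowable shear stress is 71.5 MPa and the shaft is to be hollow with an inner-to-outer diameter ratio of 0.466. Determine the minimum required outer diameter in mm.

ω = 2π·636/60 = 66.60 rad/s, so T = P/ω = 57.8×10³ / 66.60 = 867.8 N·m.
For a hollow shaft with d_i/d_o = 0.466: τ_max = 16T/(π d_o³ (1−k⁴)), so d_o = [16T/(π τ_allow (1−k⁴))]^(1/3) = [16·867.8/(π·7.15×10^7·0.9528)]^(1/3) = 0.04018 m.

40.2 mm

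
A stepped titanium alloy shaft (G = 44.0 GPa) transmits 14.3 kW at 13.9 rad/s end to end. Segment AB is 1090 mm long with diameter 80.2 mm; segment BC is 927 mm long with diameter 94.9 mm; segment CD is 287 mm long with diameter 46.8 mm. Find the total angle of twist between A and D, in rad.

0.0232 rad

ω = 13.9 rad/s, so T = P/ω = 14.3×10³ / 13.90 = 1029 N·m.
J_AB = π(0.0802)⁴/32 = 4.06×10^-6 m⁴; J_BC = π(0.0949)⁴/32 = 7.96×10^-6 m⁴; J_CD = π(0.0468)⁴/32 = 4.71×10^-7 m⁴.
θ = (T/G)·Σ L_i/J_i = (1029/44.0×10⁹)·(1.09/4.06×10^-6 + 0.927/7.96×10^-6 + 0.287/4.71×10^-7) = 0.02325 rad.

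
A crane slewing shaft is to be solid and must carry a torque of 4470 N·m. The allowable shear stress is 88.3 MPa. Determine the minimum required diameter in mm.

63.6 mm

For a solid shaft τ_max = 16T/(πd³), so d = (16T/(π τ_allow))^(1/3) = (16·4470/(π·8.83×10^7))^(1/3) = 0.06365 m.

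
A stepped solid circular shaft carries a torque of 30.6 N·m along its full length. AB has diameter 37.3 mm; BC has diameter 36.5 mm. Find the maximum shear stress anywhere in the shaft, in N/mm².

3.20 N/mm²

Under the same torque, τ_max = 16T/(πd³) is largest where d is smallest — segment BC (d = 36.5 mm).
τ_max = 16·30.60/(π·(0.0365)³) = 3.205×10^6 Pa.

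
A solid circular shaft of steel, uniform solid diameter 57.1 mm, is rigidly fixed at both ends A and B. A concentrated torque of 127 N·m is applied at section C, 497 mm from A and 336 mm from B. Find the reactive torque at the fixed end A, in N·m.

51.2 N·m

With uniform GJ and both ends fixed, compatibility θ_AC = θ_CB gives T_A·a = T_B·b, together with T_A + T_B = T₀.
T_A = T₀·b/(a+b) = 127.0·336/833.0 = 51.23 N·m; T_B = 75.77 N·m.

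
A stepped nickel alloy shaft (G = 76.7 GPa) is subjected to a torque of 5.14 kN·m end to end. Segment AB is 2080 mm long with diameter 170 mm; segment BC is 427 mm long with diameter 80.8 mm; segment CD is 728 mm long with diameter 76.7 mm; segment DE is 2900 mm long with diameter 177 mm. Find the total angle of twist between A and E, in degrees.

J_AB = π(0.170)⁴/32 = 8.20×10^-5 m⁴; J_BC = π(0.0808)⁴/32 = 4.18×10^-6 m⁴; J_CD = π(0.0767)⁴/32 = 3.40×10^-6 m⁴; J_DE = π(0.177)⁴/32 = 9.64×10^-5 m⁴.
θ = (T/G)·Σ L_i/J_i = (5140/76.7×10⁹)·(2.08/8.20×10^-5 + 0.427/4.18×10^-6 + 0.728/3.40×10^-6 + 2.90/9.64×10^-5) = 0.02491 rad.

1.43°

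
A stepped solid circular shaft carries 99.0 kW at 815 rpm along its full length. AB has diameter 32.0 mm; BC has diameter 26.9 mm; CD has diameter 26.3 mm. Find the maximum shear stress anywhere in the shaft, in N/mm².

ω = 2π·815/60 = 85.35 rad/s, so T = P/ω = 99.0×10³ / 85.35 = 1160 N·m.
Under the same torque, τ_max = 16T/(πd³) is largest where d is smallest — segment CD (d = 26.3 mm).
τ_max = 16·1160/(π·(0.0263)³) = 3.248×10^8 Pa.

325 N/mm²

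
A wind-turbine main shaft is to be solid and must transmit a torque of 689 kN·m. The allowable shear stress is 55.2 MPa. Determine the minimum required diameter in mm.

399 mm

For a solid shaft τ_max = 16T/(πd³), so d = (16T/(π τ_allow))^(1/3) = (16·689000/(π·5.52×10^7))^(1/3) = 0.3991 m.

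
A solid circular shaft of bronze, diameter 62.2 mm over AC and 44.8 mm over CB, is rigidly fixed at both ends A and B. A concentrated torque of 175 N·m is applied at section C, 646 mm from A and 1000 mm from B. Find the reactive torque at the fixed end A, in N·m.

149 N·m

Compatibility: T_A·a/J_AC = T_B·b/J_CB with T_A + T_B = T₀.
J_AC = 1.47×10^-6 m⁴, J_CB = 3.95×10^-7 m⁴, so T_A = T₀·(J_AC/a)/((J_AC/a)+(J_CB/b)) = 149.1 N·m, T_B = 25.92 N·m.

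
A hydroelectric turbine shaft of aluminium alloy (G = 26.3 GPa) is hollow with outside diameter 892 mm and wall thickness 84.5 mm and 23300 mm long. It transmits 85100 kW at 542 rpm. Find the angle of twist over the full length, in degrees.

2.15°

ω = 2π·542/60 = 56.76 rad/s, so T = P/ω = 85100×10³ / 56.76 = 1.499e6 N·m.
J = π(d_o⁴ − d_i⁴)/32 = π(0.892⁴ − 0.723⁴)/32 = 0.03533 m⁴.
θ = T·L/(G·J) = 1.499e6 × 23.3 / (26.3×10⁹ × 0.03533) = 0.03760 rad.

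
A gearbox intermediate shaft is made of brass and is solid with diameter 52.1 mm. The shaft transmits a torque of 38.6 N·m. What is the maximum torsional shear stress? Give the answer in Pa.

1.39e6 Pa

J = πd⁴/32 = π(0.0521)⁴/32 = 7.234×10^-7 m⁴.
τ_max = T·r/J = 38.60 × 0.0261 / 7.234×10^-7 = 1.390×10^6 Pa.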